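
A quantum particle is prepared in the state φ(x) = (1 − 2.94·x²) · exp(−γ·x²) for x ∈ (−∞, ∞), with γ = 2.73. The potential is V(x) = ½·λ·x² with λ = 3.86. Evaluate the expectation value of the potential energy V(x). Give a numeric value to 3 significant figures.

0.123

⟨V⟩ = ∫ V(x)·|φ|² dx / ∫|φ|² dx.
Expand each integrand as polynomial × e^(−2γx²) and use ∫x^(2j)·e^(−2γx²) dx = (2j−1)!!/(4γ)^j · √(π/(2γ)), odd powers → 0; here √(π/(2γ)) = 0.75854.
State is unnormalized: ∫|φ|² dx = 0.51504, and ∫φ*·V(x)·φ dx = 0.063264, so ⟨V⟩ = 0.063264 / 0.51504.
⟨V⟩ = 0.12283.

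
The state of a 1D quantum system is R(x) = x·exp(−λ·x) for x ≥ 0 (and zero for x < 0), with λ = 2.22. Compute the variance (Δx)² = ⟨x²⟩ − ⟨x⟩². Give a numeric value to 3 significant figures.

0.152

Compute ⟨x⟩ and ⟨x²⟩ separately, then (Δx)² = ⟨x²⟩ − ⟨x⟩².
Every integrand reduces to terms xʲ·e^(−2λx) on [0, ∞); use ∫₀^∞ xʲ·e^(−2λx) dx = j!/(2λ)^(j+1).
Normalization: ∫|R|² dx = 0.022850.
⟨x⟩ = 0.67568 and ⟨x²⟩ = 0.60872.
(Δx)² = 0.60872 − (0.67568)² = 0.15218.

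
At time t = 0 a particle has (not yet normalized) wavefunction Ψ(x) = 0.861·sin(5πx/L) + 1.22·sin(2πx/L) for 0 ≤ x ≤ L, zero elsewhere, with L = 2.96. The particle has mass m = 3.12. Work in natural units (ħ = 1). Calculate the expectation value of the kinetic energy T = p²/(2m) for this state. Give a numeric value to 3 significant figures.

1.98

T = −(ħ²/2m) d²/dx², so ⟨T⟩ = −(ħ²/2m) ∫ Ψ*·Ψ'' dx / ∫|Ψ|² dx; with m = 3.12.
d²/dx² sin(jπx/L) = −(jπ/L)²·sin(jπx/L); on 0 ≤ x ≤ L, ∫sin²(jπx/L) dx = L/2 and ∫sin(jπx/L)·sin(lπx/L) dx = 0 for j ≠ l, so only diagonal terms survive in ∫|Ψ|² and ∫Ψ·Ψ″; ∫Ψ·Ψ′ dx = [Ψ²/2] between the walls = 0.
State is unnormalized: ∫|Ψ|² dx = 3.3000, and ∫Ψ*·(−ħ²/2m · Ψ'') dx = 6.5422, so ⟨T⟩ = 6.5422 / 3.3000.
⟨T⟩ = 1.9825.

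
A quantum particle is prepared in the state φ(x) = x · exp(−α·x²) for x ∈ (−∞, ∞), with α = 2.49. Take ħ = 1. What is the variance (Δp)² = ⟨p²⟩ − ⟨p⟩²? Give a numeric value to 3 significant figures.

7.47

Compute ⟨p⟩ and ⟨p²⟩ separately; (Δp)² = ⟨p²⟩ − ⟨p⟩².
Expand each integrand as polynomial × e^(−2αx²) and use ∫x^(2j)·e^(−2αx²) dx = (2j−1)!!/(4α)^j · √(π/(2α)), odd powers → 0; here √(π/(2α)) = 0.79426. Differentiate with the product rule, d/dx e^(−αx²) = −2αx·e^(−αx²).
Normalization: ∫|φ|² dx = 0.079745.
⟨p⟩ = 0.0000 and ⟨p²⟩ = 7.4700.
(Δp)² = 7.4700 − (0.0000)² = 7.4700.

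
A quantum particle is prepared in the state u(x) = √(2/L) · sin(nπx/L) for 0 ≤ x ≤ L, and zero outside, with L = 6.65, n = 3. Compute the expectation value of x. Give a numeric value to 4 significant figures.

⟨x⟩ = ∫ x·|u|² dx (integrals over the domain).
With sin²θ = (1 − cos2θ)/2 on 0 ≤ x ≤ L: ∫sin²(nπx/L) dx = L/2, ∫x·sin²(nπx/L) dx = L²/4, ∫x²·sin²(nπx/L) dx = L³·(1/6 − 1/(4n²π²)); higher powers xᵏ the same way, integrating xᵏ·cos(2nπx/L) by parts.
⟨x⟩ = 3.3250.

3.325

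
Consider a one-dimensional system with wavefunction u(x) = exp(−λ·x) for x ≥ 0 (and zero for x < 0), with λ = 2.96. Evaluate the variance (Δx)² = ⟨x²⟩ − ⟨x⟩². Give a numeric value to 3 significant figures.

0.0285

Compute ⟨x⟩ and ⟨x²⟩ separately, then (Δx)² = ⟨x²⟩ − ⟨x⟩².
Every integrand reduces to terms xʲ·e^(−2λx) on [0, ∞); use ∫₀^∞ xʲ·e^(−2λx) dx = j!/(2λ)^(j+1).
Normalization: ∫|u|² dx = 0.16892.
⟨x⟩ = 0.16892 and ⟨x²⟩ = 0.057067.
(Δx)² = 0.057067 − (0.16892)² = 0.028534.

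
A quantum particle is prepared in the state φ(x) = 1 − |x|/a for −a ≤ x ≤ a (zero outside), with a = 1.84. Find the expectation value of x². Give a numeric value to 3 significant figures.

0.339

⟨x²⟩ = ∫ x²·|φ|² dx / ∫|φ|² dx (integrals over the domain).
φ is even, so ∫ over [−a, a] = 2∫₀ᵃ with φ = 1 − x/a there: ∫₀ᵃ (1 − x/a)² dx = a/3, ∫₀ᵃ x²(1 − x/a)² dx = a³/30, ∫₀ᵃ x⁴(1 − x/a)² dx = a⁵/105.
State is unnormalized: ∫|φ|² dx = 1.2267, and ∫φ*·x²·φ dx = 0.41530, so ⟨x²⟩ = 0.41530 / 1.2267.
⟨x²⟩ = 0.33856.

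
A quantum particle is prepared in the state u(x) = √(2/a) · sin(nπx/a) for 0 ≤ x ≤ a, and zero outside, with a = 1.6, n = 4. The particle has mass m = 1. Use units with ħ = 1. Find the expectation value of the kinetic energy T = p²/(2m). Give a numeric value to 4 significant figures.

T = −(ħ²/2m) d²/dx², so ⟨T⟩ = −(ħ²/2m) ∫ u*·u'' dx; with m = 1.
d/dx sin(nπx/a) = (nπ/a)·cos(nπx/a) and d²/dx² sin(nπx/a) = −(nπ/a)²·sin(nπx/a); on 0 ≤ x ≤ a, ∫sin²(nπx/a) dx = a/2 and ∫sin(nπx/a)·cos(nπx/a) dx = 0.
⟨T⟩ = 30.843.

30.84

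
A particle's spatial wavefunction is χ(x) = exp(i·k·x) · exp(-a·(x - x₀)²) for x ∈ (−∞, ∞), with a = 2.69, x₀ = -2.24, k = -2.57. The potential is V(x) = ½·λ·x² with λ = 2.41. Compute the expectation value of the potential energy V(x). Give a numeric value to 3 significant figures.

⟨V⟩ = ∫ V(x)·|χ|² dx / ∫|χ|² dx.
Gaussian moments (u = x − x₀): ∫u^(2j)·e^(−2au²) du = (2j−1)!!/(4a)^j · √(π/(2a)), odd powers integrate to 0; here √(π/(2a)) = 0.76416.
State is unnormalized: ∫|χ|² dx = 0.76416, and ∫χ*·V(x)·χ dx = 4.7058, so ⟨V⟩ = 4.7058 / 0.76416.
⟨V⟩ = 6.1582.

6.16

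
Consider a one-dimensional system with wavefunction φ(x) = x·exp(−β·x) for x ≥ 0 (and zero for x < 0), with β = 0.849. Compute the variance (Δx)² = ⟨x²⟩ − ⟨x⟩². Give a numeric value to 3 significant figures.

1.04

Compute ⟨x⟩ and ⟨x²⟩ separately, then (Δx)² = ⟨x²⟩ − ⟨x⟩².
Every integrand reduces to terms xʲ·e^(−2βx) on [0, ∞); use ∫₀^∞ xʲ·e^(−2βx) dx = j!/(2β)^(j+1).
Normalization: ∫|φ|² dx = 0.40852.
⟨x⟩ = 1.7668 and ⟨x²⟩ = 4.1620.
(Δx)² = 4.1620 − (1.7668)² = 1.0405.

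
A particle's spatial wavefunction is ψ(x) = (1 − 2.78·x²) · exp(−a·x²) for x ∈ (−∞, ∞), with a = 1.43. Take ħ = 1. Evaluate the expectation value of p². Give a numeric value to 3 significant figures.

7.04

p² ψ = −ħ² d²ψ/dx²; ⟨p²⟩ = −ħ² ∫ ψ*·ψ'' dx / ∫|ψ|² dx.
Expand each integrand as polynomial × e^(−2ax²) and use ∫x^(2j)·e^(−2ax²) dx = (2j−1)!!/(4a)^j · √(π/(2a)), odd powers → 0; here √(π/(2a)) = 1.0481. Differentiate with the product rule, d/dx e^(−ax²) = −2ax·e^(−ax²).
State is unnormalized: ∫|ψ|² dx = 0.77201, and ∫ψ*·(−ħ² ψ'') dx = 5.4337, so ⟨p²⟩ = 5.4337 / 0.77201.
⟨p²⟩ = 7.0384.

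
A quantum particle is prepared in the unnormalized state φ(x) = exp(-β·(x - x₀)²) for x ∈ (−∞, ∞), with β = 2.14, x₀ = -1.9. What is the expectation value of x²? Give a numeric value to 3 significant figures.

3.73

⟨x²⟩ = ∫ x²·|φ|² dx / ∫|φ|² dx (integrals over the domain).
Gaussian moments (u = x − x₀): ∫u^(2j)·e^(−2βu²) du = (2j−1)!!/(4β)^j · √(π/(2β)), odd powers integrate to 0; here √(π/(2β)) = 0.85675.
State is unnormalized: ∫|φ|² dx = 0.85675, and ∫φ*·x²·φ dx = 3.1929, so ⟨x²⟩ = 3.1929 / 0.85675.
⟨x²⟩ = 3.7268.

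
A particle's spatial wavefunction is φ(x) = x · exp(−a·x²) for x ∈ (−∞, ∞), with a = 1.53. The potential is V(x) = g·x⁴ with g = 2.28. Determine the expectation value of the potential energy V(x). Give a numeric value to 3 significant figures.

⟨V⟩ = ∫ V(x)·|φ|² dx / ∫|φ|² dx.
Expand each integrand as polynomial × e^(−2ax²) and use ∫x^(2j)·e^(−2ax²) dx = (2j−1)!!/(4a)^j · √(π/(2a)), odd powers → 0; here √(π/(2a)) = 1.0132.
State is unnormalized: ∫|φ|² dx = 0.16556, and ∫φ*·V(x)·φ dx = 0.15118, so ⟨V⟩ = 0.15118 / 0.16556.
⟨V⟩ = 0.91311.

0.913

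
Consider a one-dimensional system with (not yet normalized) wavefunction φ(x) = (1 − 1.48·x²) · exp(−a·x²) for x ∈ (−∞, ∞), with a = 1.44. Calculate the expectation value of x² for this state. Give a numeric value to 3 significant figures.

⟨x²⟩ = ∫ x²·|φ|² dx / ∫|φ|² dx (integrals over the domain).
Expand each integrand as polynomial × e^(−2ax²) and use ∫x^(2j)·e^(−2ax²) dx = (2j−1)!!/(4a)^j · √(π/(2a)), odd powers → 0; here √(π/(2a)) = 1.0444.
State is unnormalized: ∫|φ|² dx = 0.71457, and ∫φ*·x²·φ dx = 0.081349, so ⟨x²⟩ = 0.081349 / 0.71457.
⟨x²⟩ = 0.11384.

0.114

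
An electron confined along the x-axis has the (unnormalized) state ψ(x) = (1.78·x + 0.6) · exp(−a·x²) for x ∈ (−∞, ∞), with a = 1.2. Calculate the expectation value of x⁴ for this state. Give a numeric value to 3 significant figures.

0.467

⟨x⁴⟩ = ∫ x⁴·|ψ|² dx / ∫|ψ|² dx (integrals over the domain).
Expand each integrand as polynomial × e^(−2ax²) and use ∫x^(2j)·e^(−2ax²) dx = (2j−1)!!/(4a)^j · √(π/(2a)), odd powers → 0; here √(π/(2a)) = 1.1441.
State is unnormalized: ∫|ψ|² dx = 1.1671, and ∫ψ*·x⁴·ψ dx = 0.54530, so ⟨x⁴⟩ = 0.54530 / 1.1671.
⟨x⁴⟩ = 0.46723.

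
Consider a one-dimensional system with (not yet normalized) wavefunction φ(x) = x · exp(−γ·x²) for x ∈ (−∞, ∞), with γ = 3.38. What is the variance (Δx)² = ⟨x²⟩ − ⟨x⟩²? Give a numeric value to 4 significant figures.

0.2219

Compute ⟨x⟩ and ⟨x²⟩ separately, then (Δx)² = ⟨x²⟩ − ⟨x⟩².
Expand each integrand as polynomial × e^(−2γx²) and use ∫x^(2j)·e^(−2γx²) dx = (2j−1)!!/(4γ)^j · √(π/(2γ)), odd powers → 0; here √(π/(2γ)) = 0.68171.
Normalization: ∫|φ|² dx = 0.050423.
⟨x⟩ = 0.0000 and ⟨x²⟩ = 0.22189.
(Δx)² = 0.22189 − (0.0000)² = 0.22189.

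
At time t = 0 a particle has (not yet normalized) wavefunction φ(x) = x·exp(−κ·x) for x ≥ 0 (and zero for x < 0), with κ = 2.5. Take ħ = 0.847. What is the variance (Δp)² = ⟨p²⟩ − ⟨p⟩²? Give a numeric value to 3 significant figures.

Compute ⟨p⟩ and ⟨p²⟩ separately; (Δp)² = ⟨p²⟩ − ⟨p⟩².
Differentiate x·exp(−κ·x) with the product rule; every integrand then reduces to terms xʲ·e^(−2κx) on [0, ∞), with ∫₀^∞ xʲ·e^(−2κx) dx = j!/(2κ)^(j+1).
Normalization: ∫|φ|² dx = 0.016000.
⟨p⟩ = 0.0000 and ⟨p²⟩ = 4.4838.
(Δp)² = 4.4838 − (0.0000)² = 4.4838.

4.48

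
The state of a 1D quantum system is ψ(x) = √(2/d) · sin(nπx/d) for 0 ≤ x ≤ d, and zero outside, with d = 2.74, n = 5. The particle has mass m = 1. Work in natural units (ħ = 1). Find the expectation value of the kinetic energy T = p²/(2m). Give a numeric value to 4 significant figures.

16.43

T = −(ħ²/2m) d²/dx², so ⟨T⟩ = −(ħ²/2m) ∫ ψ*·ψ'' dx; with m = 1.
d/dx sin(nπx/d) = (nπ/d)·cos(nπx/d) and d²/dx² sin(nπx/d) = −(nπ/d)²·sin(nπx/d); on 0 ≤ x ≤ d, ∫sin²(nπx/d) dx = d/2 and ∫sin(nπx/d)·cos(nπx/d) dx = 0.
⟨T⟩ = 16.433.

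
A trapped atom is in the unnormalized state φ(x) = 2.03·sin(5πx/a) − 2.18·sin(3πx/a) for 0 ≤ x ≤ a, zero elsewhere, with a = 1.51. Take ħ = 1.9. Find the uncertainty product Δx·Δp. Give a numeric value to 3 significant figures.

Δx = √(⟨x²⟩−⟨x⟩²), Δp = √(⟨p²⟩−⟨p⟩²).
On 0 ≤ x ≤ a (j ≠ l): ∫sin²(jπx/a) dx = a/2, ∫sin(jπx/a)·sin(lπx/a) dx = 0; diagonal moments ∫x·sin²(jπx/a) dx = a²/4, ∫x²·sin²(jπx/a) dx = a³·(1/6 − 1/(4j²π²)); cross terms ∫x·sin(jπx/a)·sin(lπx/a) dx = 0 for j + l even and −4jla²/(π²(j² − l²)²) for j + l odd, ∫x²·sin(jπx/a)·sin(lπx/a) dx = (−1)^(j+l)·4jla³/(π²(j² − l²)²); higher powers the same way via product-to-sum and parts. d²/dx² sin(jπx/a) = −(jπ/a)²·sin(jπx/a); on 0 ≤ x ≤ a, ∫sin²(jπx/a) dx = a/2 and ∫sin(jπx/a)·sin(lπx/a) dx = 0 for j ≠ l, so only diagonal terms survive in ∫|φ|² and ∫φ·φ″; ∫φ·φ′ dx = [φ²/2] between the walls = 0.
Normalization: ∫|φ|² dx = 6.6993.
⟨x⟩ = 0.75500, ⟨x²⟩ = 0.64300 ⇒ Δx = 0.27013.
⟨p⟩ = 0.0000, ⟨p²⟩ = 256.75 ⇒ Δp = 16.023.
Δx·Δp = 4.3284.

4.33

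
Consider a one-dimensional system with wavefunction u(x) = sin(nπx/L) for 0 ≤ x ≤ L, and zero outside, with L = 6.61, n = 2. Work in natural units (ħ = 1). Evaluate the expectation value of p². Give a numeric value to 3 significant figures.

p² u = −ħ² d²u/dx²; ⟨p²⟩ = −ħ² ∫ u*·u'' dx / ∫|u|² dx.
d/dx sin(nπx/L) = (nπ/L)·cos(nπx/L) and d²/dx² sin(nπx/L) = −(nπ/L)²·sin(nπx/L); on 0 ≤ x ≤ L, ∫sin²(nπx/L) dx = L/2 and ∫sin(nπx/L)·cos(nπx/L) dx = 0.
State is unnormalized: ∫|u|² dx = 3.3050, and ∫u*·(−ħ² u'') dx = 2.9863, so ⟨p²⟩ = 2.9863 / 3.3050.
⟨p²⟩ = 0.90356.

0.904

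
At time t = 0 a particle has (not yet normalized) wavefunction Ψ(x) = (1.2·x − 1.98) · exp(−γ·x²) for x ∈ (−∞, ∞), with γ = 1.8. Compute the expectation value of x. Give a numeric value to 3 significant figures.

⟨x⟩ = ∫ x·|Ψ|² dx / ∫|Ψ|² dx (integrals over the domain).
Expand each integrand as polynomial × e^(−2γx²) and use ∫x^(2j)·e^(−2γx²) dx = (2j−1)!!/(4γ)^j · √(π/(2γ)), odd powers → 0; here √(π/(2γ)) = 0.93417.
State is unnormalized: ∫|Ψ|² dx = 3.8491, and ∫Ψ*·x·Ψ dx = -0.61655, so ⟨x⟩ = -0.61655 / 3.8491.
⟨x⟩ = -0.16018.

-0.160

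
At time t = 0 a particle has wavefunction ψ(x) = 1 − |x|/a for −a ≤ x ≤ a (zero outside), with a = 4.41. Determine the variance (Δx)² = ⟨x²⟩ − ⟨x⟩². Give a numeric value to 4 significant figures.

Compute ⟨x⟩ and ⟨x²⟩ separately, then (Δx)² = ⟨x²⟩ − ⟨x⟩².
ψ is even, so ∫ over [−a, a] = 2∫₀ᵃ with ψ = 1 − x/a there: ∫₀ᵃ (1 − x/a)² dx = a/3, ∫₀ᵃ x²(1 − x/a)² dx = a³/30, ∫₀ᵃ x⁴(1 − x/a)² dx = a⁵/105.
Normalization: ∫|ψ|² dx = 2.9400.
⟨x⟩ = 0.0000 and ⟨x²⟩ = 1.9448.
(Δx)² = 1.9448 − (0.0000)² = 1.9448.

1.945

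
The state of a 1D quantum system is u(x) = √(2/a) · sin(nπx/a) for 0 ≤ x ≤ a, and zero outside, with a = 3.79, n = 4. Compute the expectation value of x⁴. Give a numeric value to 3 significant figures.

⟨x⁴⟩ = ∫ x⁴·|u|² dx (integrals over the domain).
With sin²θ = (1 − cos2θ)/2 on 0 ≤ x ≤ a: ∫sin²(nπx/a) dx = a/2, ∫x·sin²(nπx/a) dx = a²/4, ∫x²·sin²(nπx/a) dx = a³·(1/6 − 1/(4n²π²)); higher powers xᵏ the same way, integrating xᵏ·cos(2nπx/a) by parts.
⟨x⁴⟩ = 39.971.

40.0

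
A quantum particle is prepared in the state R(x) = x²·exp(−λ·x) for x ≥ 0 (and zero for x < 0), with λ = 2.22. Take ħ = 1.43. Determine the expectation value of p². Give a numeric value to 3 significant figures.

p² R = −ħ² d²R/dx²; ⟨p²⟩ = −ħ² ∫ R*·R'' dx / ∫|R|² dx.
Differentiate x²·exp(−λ·x) with the product rule; every integrand then reduces to terms xʲ·e^(−2λx) on [0, ∞), with ∫₀^∞ xʲ·e^(−2λx) dx = j!/(2λ)^(j+1).
State is unnormalized: ∫|R|² dx = 0.013909, and ∫R*·(−ħ² R'') dx = 0.046725, so ⟨p²⟩ = 0.046725 / 0.013909.
⟨p²⟩ = 3.3594.

3.36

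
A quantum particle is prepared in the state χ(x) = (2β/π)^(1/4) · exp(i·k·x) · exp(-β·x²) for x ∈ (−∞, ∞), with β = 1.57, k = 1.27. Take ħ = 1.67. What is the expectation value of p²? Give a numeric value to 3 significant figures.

p² χ = −ħ² d²χ/dx²; ⟨p²⟩ = −ħ² ∫ χ*·χ'' dx.
Gaussian moments: ∫x^(2j)·e^(−2βx²) dx = (2j−1)!!/(4β)^j · √(π/(2β)), odd powers integrate to 0; here √(π/(2β)) = 1.0003. Derivatives: χ′ = (ik − 2βx)·χ, χ″ = ((ik − 2βx)² − 2β)·χ; the odd-in-x pieces drop out.
⟨p²⟩ = 8.8768.

8.88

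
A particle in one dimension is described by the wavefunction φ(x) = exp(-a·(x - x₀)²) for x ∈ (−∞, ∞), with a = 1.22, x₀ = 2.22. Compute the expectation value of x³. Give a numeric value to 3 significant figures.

12.3

⟨x³⟩ = ∫ x³·|φ|² dx / ∫|φ|² dx (integrals over the domain).
Gaussian moments (u = x − x₀): ∫u^(2j)·e^(−2au²) du = (2j−1)!!/(4a)^j · √(π/(2a)), odd powers integrate to 0; here √(π/(2a)) = 1.1347.
State is unnormalized: ∫|φ|² dx = 1.1347, and ∫φ*·x³·φ dx = 13.963, so ⟨x³⟩ = 13.963 / 1.1347.
⟨x³⟩ = 12.306.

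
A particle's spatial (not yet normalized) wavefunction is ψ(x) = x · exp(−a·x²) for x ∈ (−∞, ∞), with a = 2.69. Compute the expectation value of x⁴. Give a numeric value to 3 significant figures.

⟨x⁴⟩ = ∫ x⁴·|ψ|² dx / ∫|ψ|² dx (integrals over the domain).
Expand each integrand as polynomial × e^(−2ax²) and use ∫x^(2j)·e^(−2ax²) dx = (2j−1)!!/(4a)^j · √(π/(2a)), odd powers → 0; here √(π/(2a)) = 0.76416.
State is unnormalized: ∫|ψ|² dx = 0.071019, and ∫ψ*·x⁴·ψ dx = 0.0092011, so ⟨x⁴⟩ = 0.0092011 / 0.071019.
⟨x⁴⟩ = 0.12956.

0.130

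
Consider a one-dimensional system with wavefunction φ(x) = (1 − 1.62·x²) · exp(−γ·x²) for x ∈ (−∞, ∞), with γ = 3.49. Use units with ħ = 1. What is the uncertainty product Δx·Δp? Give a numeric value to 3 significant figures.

Δx = √(⟨x²⟩−⟨x⟩²), Δp = √(⟨p²⟩−⟨p⟩²).
Expand each integrand as polynomial × e^(−2γx²) and use ∫x^(2j)·e^(−2γx²) dx = (2j−1)!!/(4γ)^j · √(π/(2γ)), odd powers → 0; here √(π/(2γ)) = 0.67088. Differentiate with the product rule, d/dx e^(−γx²) = −2γx·e^(−γx²).
Normalization: ∫|φ|² dx = 0.54228.
⟨x⟩ = 0.0000, ⟨x²⟩ = 0.044818 ⇒ Δx = 0.21170.
⟨p⟩ = 0.0000, ⟨p²⟩ = 5.7268 ⇒ Δp = 2.3931.
Δx·Δp = 0.50662.

0.507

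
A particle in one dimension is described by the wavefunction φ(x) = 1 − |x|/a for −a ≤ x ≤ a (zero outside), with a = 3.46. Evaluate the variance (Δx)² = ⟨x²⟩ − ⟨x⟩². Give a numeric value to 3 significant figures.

Compute ⟨x⟩ and ⟨x²⟩ separately, then (Δx)² = ⟨x²⟩ − ⟨x⟩².
φ is even, so ∫ over [−a, a] = 2∫₀ᵃ with φ = 1 − x/a there: ∫₀ᵃ (1 − x/a)² dx = a/3, ∫₀ᵃ x²(1 − x/a)² dx = a³/30, ∫₀ᵃ x⁴(1 − x/a)² dx = a⁵/105.
Normalization: ∫|φ|² dx = 2.3067.
⟨x⟩ = 0.0000 and ⟨x²⟩ = 1.1972.
(Δx)² = 1.1972 − (0.0000)² = 1.1972.

1.20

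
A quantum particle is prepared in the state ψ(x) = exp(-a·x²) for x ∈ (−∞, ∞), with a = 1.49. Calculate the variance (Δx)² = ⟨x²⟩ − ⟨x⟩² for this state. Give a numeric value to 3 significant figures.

0.168

Compute ⟨x⟩ and ⟨x²⟩ separately, then (Δx)² = ⟨x²⟩ − ⟨x⟩².
Gaussian moments: ∫x^(2j)·e^(−2ax²) dx = (2j−1)!!/(4a)^j · √(π/(2a)), odd powers integrate to 0; here √(π/(2a)) = 1.0268.
Normalization: ∫|ψ|² dx = 1.0268.
⟨x⟩ = 0.0000 and ⟨x²⟩ = 0.16779.
(Δx)² = 0.16779 − (0.0000)² = 0.16779.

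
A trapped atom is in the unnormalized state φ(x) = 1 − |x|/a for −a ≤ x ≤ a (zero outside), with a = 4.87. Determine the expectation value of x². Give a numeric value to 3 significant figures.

2.37

⟨x²⟩ = ∫ x²·|φ|² dx / ∫|φ|² dx (integrals over the domain).
φ is even, so ∫ over [−a, a] = 2∫₀ᵃ with φ = 1 − x/a there: ∫₀ᵃ (1 − x/a)² dx = a/3, ∫₀ᵃ x²(1 − x/a)² dx = a³/30, ∫₀ᵃ x⁴(1 − x/a)² dx = a⁵/105.
State is unnormalized: ∫|φ|² dx = 3.2467, and ∫φ*·x²·φ dx = 7.7001, so ⟨x²⟩ = 7.7001 / 3.2467.
⟨x²⟩ = 2.3717.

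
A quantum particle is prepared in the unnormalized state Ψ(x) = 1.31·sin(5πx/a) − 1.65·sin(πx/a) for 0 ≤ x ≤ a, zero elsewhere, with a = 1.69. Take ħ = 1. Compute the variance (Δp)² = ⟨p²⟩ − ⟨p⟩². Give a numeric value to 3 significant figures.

35.5

Compute ⟨p⟩ and ⟨p²⟩ separately; (Δp)² = ⟨p²⟩ − ⟨p⟩².
d²/dx² sin(jπx/a) = −(jπ/a)²·sin(jπx/a); on 0 ≤ x ≤ a, ∫sin²(jπx/a) dx = a/2 and ∫sin(jπx/a)·sin(lπx/a) dx = 0 for j ≠ l, so only diagonal terms survive in ∫|Ψ|² and ∫Ψ·Ψ″; ∫Ψ·Ψ′ dx = [Ψ²/2] between the walls = 0.
Normalization: ∫|Ψ|² dx = 3.7506.
⟨p⟩ = 0.0000 and ⟨p²⟩ = 35.521.
(Δp)² = 35.521 − (0.0000)² = 35.521.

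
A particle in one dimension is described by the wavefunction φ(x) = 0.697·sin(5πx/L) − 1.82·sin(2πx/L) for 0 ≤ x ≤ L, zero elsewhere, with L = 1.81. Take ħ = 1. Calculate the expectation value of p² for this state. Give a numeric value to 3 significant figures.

p² φ = −ħ² d²φ/dx²; ⟨p²⟩ = −ħ² ∫ φ*·φ'' dx / ∫|φ|² dx.
d²/dx² sin(jπx/L) = −(jπ/L)²·sin(jπx/L); on 0 ≤ x ≤ L, ∫sin²(jπx/L) dx = L/2 and ∫sin(jπx/L)·sin(lπx/L) dx = 0 for j ≠ l, so only diagonal terms survive in ∫|φ|² and ∫φ·φ″; ∫φ·φ′ dx = [φ²/2] between the walls = 0.
State is unnormalized: ∫|φ|² dx = 3.4374, and ∫φ*·(−ħ² φ'') dx = 69.237, so ⟨p²⟩ = 69.237 / 3.4374.
⟨p²⟩ = 20.142.

20.1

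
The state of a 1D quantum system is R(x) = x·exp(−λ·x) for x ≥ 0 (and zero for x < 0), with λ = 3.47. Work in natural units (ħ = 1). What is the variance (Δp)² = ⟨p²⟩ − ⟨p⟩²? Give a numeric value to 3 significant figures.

Compute ⟨p⟩ and ⟨p²⟩ separately; (Δp)² = ⟨p²⟩ − ⟨p⟩².
Differentiate x·exp(−λ·x) with the product rule; every integrand then reduces to terms xʲ·e^(−2λx) on [0, ∞), with ∫₀^∞ xʲ·e^(−2λx) dx = j!/(2λ)^(j+1).
Normalization: ∫|R|² dx = 0.0059834.
⟨p⟩ = 0.0000 and ⟨p²⟩ = 12.041.
(Δp)² = 12.041 − (0.0000)² = 12.041.

12.0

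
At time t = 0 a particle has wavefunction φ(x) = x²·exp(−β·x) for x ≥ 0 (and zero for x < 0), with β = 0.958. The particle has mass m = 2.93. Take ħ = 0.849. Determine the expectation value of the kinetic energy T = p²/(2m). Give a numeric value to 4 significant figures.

T = −(ħ²/2m) d²/dx², so ⟨T⟩ = −(ħ²/2m) ∫ φ*·φ'' dx / ∫|φ|² dx; with m = 2.93.
Differentiate x²·exp(−β·x) with the product rule; every integrand then reduces to terms xʲ·e^(−2βx) on [0, ∞), with ∫₀^∞ xʲ·e^(−2βx) dx = j!/(2β)^(j+1).
State is unnormalized: ∫|φ|² dx = 0.92947, and ∫φ*·(−ħ²/2m · φ'') dx = 0.034975, so ⟨T⟩ = 0.034975 / 0.92947.
⟨T⟩ = 0.037629.

0.03763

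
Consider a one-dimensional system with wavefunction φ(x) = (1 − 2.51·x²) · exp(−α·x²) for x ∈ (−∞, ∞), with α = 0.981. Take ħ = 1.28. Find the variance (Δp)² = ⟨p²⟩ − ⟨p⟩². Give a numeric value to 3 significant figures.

Compute ⟨p⟩ and ⟨p²⟩ separately; (Δp)² = ⟨p²⟩ − ⟨p⟩².
Expand each integrand as polynomial × e^(−2αx²) and use ∫x^(2j)·e^(−2αx²) dx = (2j−1)!!/(4α)^j · √(π/(2α)), odd powers → 0; here √(π/(2α)) = 1.2654. Differentiate with the product rule, d/dx e^(−αx²) = −2αx·e^(−αx²).
Normalization: ∫|φ|² dx = 1.1998.
⟨p⟩ = 0.0000 and ⟨p²⟩ = 8.7188.
(Δp)² = 8.7188 − (0.0000)² = 8.7188.

8.72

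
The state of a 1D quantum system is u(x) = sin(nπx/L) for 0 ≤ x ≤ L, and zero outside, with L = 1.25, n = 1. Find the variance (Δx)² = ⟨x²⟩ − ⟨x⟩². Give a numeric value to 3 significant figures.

Compute ⟨x⟩ and ⟨x²⟩ separately, then (Δx)² = ⟨x²⟩ − ⟨x⟩².
With sin²θ = (1 − cos2θ)/2 on 0 ≤ x ≤ L: ∫sin²(nπx/L) dx = L/2, ∫x·sin²(nπx/L) dx = L²/4, ∫x²·sin²(nπx/L) dx = L³·(1/6 − 1/(4n²π²)); higher powers xᵏ the same way, integrating xᵏ·cos(2nπx/L) by parts.
Normalization: ∫|u|² dx = 0.62500.
⟨x⟩ = 0.62500 and ⟨x²⟩ = 0.44168.
(Δx)² = 0.44168 − (0.62500)² = 0.051051.

0.0511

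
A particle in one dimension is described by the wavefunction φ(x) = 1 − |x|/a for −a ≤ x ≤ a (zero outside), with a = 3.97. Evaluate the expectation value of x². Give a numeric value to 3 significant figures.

⟨x²⟩ = ∫ x²·|φ|² dx / ∫|φ|² dx (integrals over the domain).
φ is even, so ∫ over [−a, a] = 2∫₀ᵃ with φ = 1 − x/a there: ∫₀ᵃ (1 − x/a)² dx = a/3, ∫₀ᵃ x²(1 − x/a)² dx = a³/30, ∫₀ᵃ x⁴(1 − x/a)² dx = a⁵/105.
State is unnormalized: ∫|φ|² dx = 2.6467, and ∫φ*·x²·φ dx = 4.1714, so ⟨x²⟩ = 4.1714 / 2.6467.
⟨x²⟩ = 1.5761.

1.58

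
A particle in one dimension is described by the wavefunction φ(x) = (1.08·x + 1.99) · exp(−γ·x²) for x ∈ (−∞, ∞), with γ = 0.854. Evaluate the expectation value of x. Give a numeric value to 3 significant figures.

⟨x⟩ = ∫ x·|φ|² dx / ∫|φ|² dx (integrals over the domain).
Expand each integrand as polynomial × e^(−2γx²) and use ∫x^(2j)·e^(−2γx²) dx = (2j−1)!!/(4γ)^j · √(π/(2γ)), odd powers → 0; here √(π/(2γ)) = 1.3562.
State is unnormalized: ∫|φ|² dx = 5.8339, and ∫φ*·x·φ dx = 1.7066, so ⟨x⟩ = 1.7066 / 5.8339.
⟨x⟩ = 0.29253.

0.293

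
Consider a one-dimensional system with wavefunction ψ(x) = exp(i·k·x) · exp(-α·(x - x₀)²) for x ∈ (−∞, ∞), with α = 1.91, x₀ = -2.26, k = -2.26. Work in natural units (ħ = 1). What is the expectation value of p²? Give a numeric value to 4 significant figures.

p² ψ = −ħ² d²ψ/dx²; ⟨p²⟩ = −ħ² ∫ ψ*·ψ'' dx / ∫|ψ|² dx.
Gaussian moments (u = x − x₀): ∫u^(2j)·e^(−2αu²) du = (2j−1)!!/(4α)^j · √(π/(2α)), odd powers integrate to 0; here √(π/(2α)) = 0.90687. Derivatives: ψ′ = (ik − 2αu)·ψ, ψ″ = ((ik − 2αu)² − 2α)·ψ; the odd-in-u pieces drop out.
State is unnormalized: ∫|ψ|² dx = 0.90687, and ∫ψ*·(−ħ² ψ'') dx = 6.3640, so ⟨p²⟩ = 6.3640 / 0.90687.
⟨p²⟩ = 7.0176.

7.018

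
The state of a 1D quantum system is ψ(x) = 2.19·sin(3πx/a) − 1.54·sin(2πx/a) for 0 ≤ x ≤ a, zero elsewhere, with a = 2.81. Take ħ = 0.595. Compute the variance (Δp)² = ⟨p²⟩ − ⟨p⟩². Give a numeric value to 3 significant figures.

Compute ⟨p⟩ and ⟨p²⟩ separately; (Δp)² = ⟨p²⟩ − ⟨p⟩².
d²/dx² sin(jπx/a) = −(jπ/a)²·sin(jπx/a); on 0 ≤ x ≤ a, ∫sin²(jπx/a) dx = a/2 and ∫sin(jπx/a)·sin(lπx/a) dx = 0 for j ≠ l, so only diagonal terms survive in ∫|ψ|² and ∫ψ·ψ″; ∫ψ·ψ′ dx = [ψ²/2] between the walls = 0.
Normalization: ∫|ψ|² dx = 10.071.
⟨p⟩ = 0.0000 and ⟨p²⟩ = 3.2505.
(Δp)² = 3.2505 − (0.0000)² = 3.2505.

3.25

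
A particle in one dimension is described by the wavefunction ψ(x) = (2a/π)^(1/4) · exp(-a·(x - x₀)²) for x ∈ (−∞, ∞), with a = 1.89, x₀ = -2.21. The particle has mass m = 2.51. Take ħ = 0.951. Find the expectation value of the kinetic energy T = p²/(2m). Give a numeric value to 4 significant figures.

T = −(ħ²/2m) d²/dx², so ⟨T⟩ = −(ħ²/2m) ∫ ψ*·ψ'' dx; with m = 2.51.
Gaussian moments (u = x − x₀): ∫u^(2j)·e^(−2au²) du = (2j−1)!!/(4a)^j · √(π/(2a)), odd powers integrate to 0; here √(π/(2a)) = 0.91165. Derivatives: d/dx e^(−au²) = −2au·e^(−au²), d²/dx² e^(−au²) = (4a²u² − 2a)·e^(−au²).
⟨T⟩ = 0.34050.

0.3405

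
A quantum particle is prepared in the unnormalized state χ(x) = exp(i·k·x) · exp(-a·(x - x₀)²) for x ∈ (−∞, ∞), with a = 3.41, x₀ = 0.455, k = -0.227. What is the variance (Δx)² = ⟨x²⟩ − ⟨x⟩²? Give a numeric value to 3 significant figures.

0.0733

Compute ⟨x⟩ and ⟨x²⟩ separately, then (Δx)² = ⟨x²⟩ − ⟨x⟩².
Gaussian moments (u = x − x₀): ∫u^(2j)·e^(−2au²) du = (2j−1)!!/(4a)^j · √(π/(2a)), odd powers integrate to 0; here √(π/(2a)) = 0.67871.
Normalization: ∫|χ|² dx = 0.67871.
⟨x⟩ = 0.45500 and ⟨x²⟩ = 0.28034.
(Δx)² = 0.28034 − (0.45500)² = 0.073314.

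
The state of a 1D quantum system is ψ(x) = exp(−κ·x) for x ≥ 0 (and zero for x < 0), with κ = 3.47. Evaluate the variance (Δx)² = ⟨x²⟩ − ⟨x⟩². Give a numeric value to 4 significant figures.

0.02076

Compute ⟨x⟩ and ⟨x²⟩ separately, then (Δx)² = ⟨x²⟩ − ⟨x⟩².
Every integrand reduces to terms xʲ·e^(−2κx) on [0, ∞); use ∫₀^∞ xʲ·e^(−2κx) dx = j!/(2κ)^(j+1).
Normalization: ∫|ψ|² dx = 0.14409.
⟨x⟩ = 0.14409 and ⟨x²⟩ = 0.041525.
(Δx)² = 0.041525 − (0.14409)² = 0.020763.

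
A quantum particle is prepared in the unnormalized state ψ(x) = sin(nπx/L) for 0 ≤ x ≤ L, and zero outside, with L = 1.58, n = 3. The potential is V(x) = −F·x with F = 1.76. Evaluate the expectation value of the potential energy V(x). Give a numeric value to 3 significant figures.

⟨V⟩ = ∫ V(x)·|ψ|² dx / ∫|ψ|² dx.
With sin²θ = (1 − cos2θ)/2 on 0 ≤ x ≤ L: ∫sin²(nπx/L) dx = L/2, ∫x·sin²(nπx/L) dx = L²/4, ∫x²·sin²(nπx/L) dx = L³·(1/6 − 1/(4n²π²)); higher powers xᵏ the same way, integrating xᵏ·cos(2nπx/L) by parts.
State is unnormalized: ∫|ψ|² dx = 0.79000, and ∫ψ*·V(x)·ψ dx = -1.0984, so ⟨V⟩ = -1.0984 / 0.79000.
⟨V⟩ = -1.3904.

-1.39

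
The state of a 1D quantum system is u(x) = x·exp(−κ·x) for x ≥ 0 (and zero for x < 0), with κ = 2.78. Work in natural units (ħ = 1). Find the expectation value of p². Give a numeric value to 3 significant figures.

p² u = −ħ² d²u/dx²; ⟨p²⟩ = −ħ² ∫ u*·u'' dx / ∫|u|² dx.
Differentiate x·exp(−κ·x) with the product rule; every integrand then reduces to terms xʲ·e^(−2κx) on [0, ∞), with ∫₀^∞ xʲ·e^(−2κx) dx = j!/(2κ)^(j+1).
State is unnormalized: ∫|u|² dx = 0.011636, and ∫u*·(−ħ² u'') dx = 0.089928, so ⟨p²⟩ = 0.089928 / 0.011636.
⟨p²⟩ = 7.7284.

7.73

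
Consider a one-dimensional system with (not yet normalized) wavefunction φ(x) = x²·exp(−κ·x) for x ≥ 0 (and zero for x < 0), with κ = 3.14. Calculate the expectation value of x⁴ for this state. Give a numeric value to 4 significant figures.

1.080

⟨x⁴⟩ = ∫ x⁴·|φ|² dx / ∫|φ|² dx (integrals over the domain).
Every integrand reduces to terms xʲ·e^(−2κx) on [0, ∞); use ∫₀^∞ xʲ·e^(−2κx) dx = j!/(2κ)^(j+1).
State is unnormalized: ∫|φ|² dx = 0.0024570, and ∫φ*·x⁴·φ dx = 0.0026539, so ⟨x⁴⟩ = 0.0026539 / 0.0024570.
⟨x⁴⟩ = 1.0801.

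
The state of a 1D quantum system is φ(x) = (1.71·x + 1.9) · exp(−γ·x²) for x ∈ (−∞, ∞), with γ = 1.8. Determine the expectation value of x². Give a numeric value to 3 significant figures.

0.167

⟨x²⟩ = ∫ x²·|φ|² dx / ∫|φ|² dx (integrals over the domain).
Expand each integrand as polynomial × e^(−2γx²) and use ∫x^(2j)·e^(−2γx²) dx = (2j−1)!!/(4γ)^j · √(π/(2γ)), odd powers → 0; here √(π/(2γ)) = 0.93417.
State is unnormalized: ∫|φ|² dx = 3.7517, and ∫φ*·x²·φ dx = 0.62646, so ⟨x²⟩ = 0.62646 / 3.7517.
⟨x²⟩ = 0.16698.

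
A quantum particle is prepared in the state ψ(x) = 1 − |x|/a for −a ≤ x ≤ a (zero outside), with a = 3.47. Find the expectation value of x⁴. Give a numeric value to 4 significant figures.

⟨x⁴⟩ = ∫ x⁴·|ψ|² dx / ∫|ψ|² dx (integrals over the domain).
ψ is even, so ∫ over [−a, a] = 2∫₀ᵃ with ψ = 1 − x/a there: ∫₀ᵃ (1 − x/a)² dx = a/3, ∫₀ᵃ x²(1 − x/a)² dx = a³/30, ∫₀ᵃ x⁴(1 − x/a)² dx = a⁵/105.
State is unnormalized: ∫|ψ|² dx = 2.3133, and ∫ψ*·x⁴·ψ dx = 9.5827, so ⟨x⁴⟩ = 9.5827 / 2.3133.
⟨x⁴⟩ = 4.1424.

4.142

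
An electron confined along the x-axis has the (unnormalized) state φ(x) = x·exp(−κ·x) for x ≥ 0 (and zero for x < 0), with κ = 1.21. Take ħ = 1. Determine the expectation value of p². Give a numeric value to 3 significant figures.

1.46

p² φ = −ħ² d²φ/dx²; ⟨p²⟩ = −ħ² ∫ φ*·φ'' dx / ∫|φ|² dx.
Differentiate x·exp(−κ·x) with the product rule; every integrand then reduces to terms xʲ·e^(−2κx) on [0, ∞), with ∫₀^∞ xʲ·e^(−2κx) dx = j!/(2κ)^(j+1).
State is unnormalized: ∫|φ|² dx = 0.14112, and ∫φ*·(−ħ² φ'') dx = 0.20661, so ⟨p²⟩ = 0.20661 / 0.14112.
⟨p²⟩ = 1.4641.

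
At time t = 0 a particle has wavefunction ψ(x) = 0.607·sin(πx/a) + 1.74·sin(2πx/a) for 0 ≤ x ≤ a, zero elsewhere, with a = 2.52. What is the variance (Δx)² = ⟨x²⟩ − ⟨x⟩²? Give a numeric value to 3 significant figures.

Compute ⟨x⟩ and ⟨x²⟩ separately, then (Δx)² = ⟨x²⟩ − ⟨x⟩².
On 0 ≤ x ≤ a (j ≠ l): ∫sin²(jπx/a) dx = a/2, ∫sin(jπx/a)·sin(lπx/a) dx = 0; diagonal moments ∫x·sin²(jπx/a) dx = a²/4, ∫x²·sin²(jπx/a) dx = a³·(1/6 − 1/(4j²π²)); cross terms ∫x·sin(jπx/a)·sin(lπx/a) dx = 0 for j + l even and −4jla²/(π²(j² − l²)²) for j + l odd, ∫x²·sin(jπx/a)·sin(lπx/a) dx = (−1)^(j+l)·4jla³/(π²(j² − l²)²); higher powers the same way via product-to-sum and parts.
Normalization: ∫|ψ|² dx = 4.2790.
⟨x⟩ = 0.97766 and ⟨x²⟩ = 1.2987.
(Δx)² = 1.2987 − (0.97766)² = 0.34288.

0.343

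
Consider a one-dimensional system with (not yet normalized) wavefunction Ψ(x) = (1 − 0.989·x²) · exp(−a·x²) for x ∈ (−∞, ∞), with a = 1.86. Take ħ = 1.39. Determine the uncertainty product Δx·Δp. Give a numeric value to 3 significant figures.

Δx = √(⟨x²⟩−⟨x⟩²), Δp = √(⟨p²⟩−⟨p⟩²).
Expand each integrand as polynomial × e^(−2ax²) and use ∫x^(2j)·e^(−2ax²) dx = (2j−1)!!/(4a)^j · √(π/(2a)), odd powers → 0; here √(π/(2a)) = 0.91897. Differentiate with the product rule, d/dx e^(−ax²) = −2ax·e^(−ax²).
Normalization: ∫|Ψ|² dx = 0.72337.
⟨x⟩ = 0.0000, ⟨x²⟩ = 0.079823 ⇒ Δx = 0.28253.
⟨p⟩ = 0.0000, ⟨p²⟩ = 6.3439 ⇒ Δp = 2.5187.
Δx·Δp = 0.71161.

0.712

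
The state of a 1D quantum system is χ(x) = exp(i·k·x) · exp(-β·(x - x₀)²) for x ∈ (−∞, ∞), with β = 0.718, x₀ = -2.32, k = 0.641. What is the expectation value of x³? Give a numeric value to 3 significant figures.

-14.9

⟨x³⟩ = ∫ x³·|χ|² dx / ∫|χ|² dx (integrals over the domain).
Gaussian moments (u = x − x₀): ∫u^(2j)·e^(−2βu²) du = (2j−1)!!/(4β)^j · √(π/(2β)), odd powers integrate to 0; here √(π/(2β)) = 1.4791.
State is unnormalized: ∫|χ|² dx = 1.4791, and ∫χ*·x³·χ dx = -22.054, so ⟨x³⟩ = -22.054 / 1.4791.
⟨x³⟩ = -14.911.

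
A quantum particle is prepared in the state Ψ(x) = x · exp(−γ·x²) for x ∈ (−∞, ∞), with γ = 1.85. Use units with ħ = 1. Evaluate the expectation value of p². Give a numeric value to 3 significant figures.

p² Ψ = −ħ² d²Ψ/dx²; ⟨p²⟩ = −ħ² ∫ Ψ*·Ψ'' dx / ∫|Ψ|² dx.
Expand each integrand as polynomial × e^(−2γx²) and use ∫x^(2j)·e^(−2γx²) dx = (2j−1)!!/(4γ)^j · √(π/(2γ)), odd powers → 0; here √(π/(2γ)) = 0.92145. Differentiate with the product rule, d/dx e^(−γx²) = −2γx·e^(−γx²).
State is unnormalized: ∫|Ψ|² dx = 0.12452, and ∫Ψ*·(−ħ² Ψ'') dx = 0.69109, so ⟨p²⟩ = 0.69109 / 0.12452.
⟨p²⟩ = 5.5500.

5.55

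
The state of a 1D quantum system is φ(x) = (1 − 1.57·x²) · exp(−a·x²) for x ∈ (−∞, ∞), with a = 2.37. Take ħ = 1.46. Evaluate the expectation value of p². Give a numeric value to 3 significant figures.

10.2

p² φ = −ħ² d²φ/dx²; ⟨p²⟩ = −ħ² ∫ φ*·φ'' dx / ∫|φ|² dx.
Expand each integrand as polynomial × e^(−2ax²) and use ∫x^(2j)·e^(−2ax²) dx = (2j−1)!!/(4a)^j · √(π/(2a)), odd powers → 0; here √(π/(2a)) = 0.81412. Differentiate with the product rule, d/dx e^(−ax²) = −2ax·e^(−ax²).
State is unnormalized: ∫|φ|² dx = 0.61145, and ∫φ*·(−ħ² φ'') dx = 6.2647, so ⟨p²⟩ = 6.2647 / 0.61145.
⟨p²⟩ = 10.246.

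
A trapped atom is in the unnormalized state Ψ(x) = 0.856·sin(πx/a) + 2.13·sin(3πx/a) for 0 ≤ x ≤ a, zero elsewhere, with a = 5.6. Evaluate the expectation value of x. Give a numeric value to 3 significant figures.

⟨x⟩ = ∫ x·|Ψ|² dx / ∫|Ψ|² dx (integrals over the domain).
On 0 ≤ x ≤ a (j ≠ l): ∫sin²(jπx/a) dx = a/2, ∫sin(jπx/a)·sin(lπx/a) dx = 0; diagonal moments ∫x·sin²(jπx/a) dx = a²/4, ∫x²·sin²(jπx/a) dx = a³·(1/6 − 1/(4j²π²)); cross terms ∫x·sin(jπx/a)·sin(lπx/a) dx = 0 for j + l even and −4jla²/(π²(j² − l²)²) for j + l odd, ∫x²·sin(jπx/a)·sin(lπx/a) dx = (−1)^(j+l)·4jla³/(π²(j² − l²)²); higher powers the same way via product-to-sum and parts.
State is unnormalized: ∫|Ψ|² dx = 14.755, and ∫Ψ*·x·Ψ dx = 41.314, so ⟨x⟩ = 41.314 / 14.755.
⟨x⟩ = 2.8000.

2.80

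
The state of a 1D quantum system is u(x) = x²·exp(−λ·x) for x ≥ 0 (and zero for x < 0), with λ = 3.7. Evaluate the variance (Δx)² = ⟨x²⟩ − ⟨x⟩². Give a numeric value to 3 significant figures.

0.0913

Compute ⟨x⟩ and ⟨x²⟩ separately, then (Δx)² = ⟨x²⟩ − ⟨x⟩².
Every integrand reduces to terms xʲ·e^(−2λx) on [0, ∞); use ∫₀^∞ xʲ·e^(−2λx) dx = j!/(2λ)^(j+1).
Normalization: ∫|u|² dx = 0.0010816.
⟨x⟩ = 0.67568 and ⟨x²⟩ = 0.54785.
(Δx)² = 0.54785 − (0.67568)² = 0.091308.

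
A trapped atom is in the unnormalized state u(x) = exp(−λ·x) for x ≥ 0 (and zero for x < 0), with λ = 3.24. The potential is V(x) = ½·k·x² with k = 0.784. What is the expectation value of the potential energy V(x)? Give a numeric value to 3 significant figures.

0.0187

⟨V⟩ = ∫ V(x)·|u|² dx / ∫|u|² dx.
Every integrand reduces to terms xʲ·e^(−2λx) on [0, ∞); use ∫₀^∞ xʲ·e^(−2λx) dx = j!/(2λ)^(j+1).
State is unnormalized: ∫|u|² dx = 0.15432, and ∫u*·V(x)·u dx = 0.0028813, so ⟨V⟩ = 0.0028813 / 0.15432.
⟨V⟩ = 0.018671.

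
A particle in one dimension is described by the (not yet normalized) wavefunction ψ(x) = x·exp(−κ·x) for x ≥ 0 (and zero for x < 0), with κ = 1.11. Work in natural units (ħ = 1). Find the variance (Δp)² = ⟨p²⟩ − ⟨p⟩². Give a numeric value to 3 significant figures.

1.23

Compute ⟨p⟩ and ⟨p²⟩ separately; (Δp)² = ⟨p²⟩ − ⟨p⟩².
Differentiate x·exp(−κ·x) with the product rule; every integrand then reduces to terms xʲ·e^(−2κx) on [0, ∞), with ∫₀^∞ xʲ·e^(−2κx) dx = j!/(2κ)^(j+1).
Normalization: ∫|ψ|² dx = 0.18280.
⟨p⟩ = 0.0000 and ⟨p²⟩ = 1.2321.
(Δp)² = 1.2321 − (0.0000)² = 1.2321.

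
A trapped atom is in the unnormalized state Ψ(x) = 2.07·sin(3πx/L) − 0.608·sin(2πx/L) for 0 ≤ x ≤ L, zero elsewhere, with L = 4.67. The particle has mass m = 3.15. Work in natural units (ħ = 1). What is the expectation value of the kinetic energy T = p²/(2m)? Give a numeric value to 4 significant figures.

T = −(ħ²/2m) d²/dx², so ⟨T⟩ = −(ħ²/2m) ∫ Ψ*·Ψ'' dx / ∫|Ψ|² dx; with m = 3.15.
d²/dx² sin(jπx/L) = −(jπ/L)²·sin(jπx/L); on 0 ≤ x ≤ L, ∫sin²(jπx/L) dx = L/2 and ∫sin(jπx/L)·sin(lπx/L) dx = 0 for j ≠ l, so only diagonal terms survive in ∫|Ψ|² and ∫Ψ·Ψ″; ∫Ψ·Ψ′ dx = [Ψ²/2] between the walls = 0.
State is unnormalized: ∫|Ψ|² dx = 10.868, and ∫Ψ*·(−ħ²/2m · Ψ'') dx = 6.7164, so ⟨T⟩ = 6.7164 / 10.868.
⟨T⟩ = 0.61797.

0.6180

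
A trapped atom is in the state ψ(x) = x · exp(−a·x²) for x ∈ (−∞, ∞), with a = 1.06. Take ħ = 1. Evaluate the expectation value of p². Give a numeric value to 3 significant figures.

3.18

p² ψ = −ħ² d²ψ/dx²; ⟨p²⟩ = −ħ² ∫ ψ*·ψ'' dx / ∫|ψ|² dx.
Expand each integrand as polynomial × e^(−2ax²) and use ∫x^(2j)·e^(−2ax²) dx = (2j−1)!!/(4a)^j · √(π/(2a)), odd powers → 0; here √(π/(2a)) = 1.2173. Differentiate with the product rule, d/dx e^(−ax²) = −2ax·e^(−ax²).
State is unnormalized: ∫|ψ|² dx = 0.28711, and ∫ψ*·(−ħ² ψ'') dx = 0.91299, so ⟨p²⟩ = 0.91299 / 0.28711.
⟨p²⟩ = 3.1800.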